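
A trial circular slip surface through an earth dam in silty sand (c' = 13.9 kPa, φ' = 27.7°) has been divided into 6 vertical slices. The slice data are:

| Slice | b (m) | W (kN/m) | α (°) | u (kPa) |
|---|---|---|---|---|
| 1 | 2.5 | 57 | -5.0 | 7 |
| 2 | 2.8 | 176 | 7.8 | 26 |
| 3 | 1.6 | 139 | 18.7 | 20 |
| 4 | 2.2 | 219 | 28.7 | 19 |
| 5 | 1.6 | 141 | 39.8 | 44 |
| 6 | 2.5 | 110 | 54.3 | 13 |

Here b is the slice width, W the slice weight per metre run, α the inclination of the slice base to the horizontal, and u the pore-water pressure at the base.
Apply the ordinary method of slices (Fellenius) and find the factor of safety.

FS = 1.25

Ordinary method of slices: FS = Σ[c'·Δl_i + (W_i cosα_i − u_i·Δl_i)·tanφ'] / Σ W_i sinα_i, with Δl_i = b_i / cosα_i.
Slice 1: Δl = 2.5/cos(-5.0°) = 2.510 m; N'_1 = 57·cos(-5.0°) − 7·2.510 = 39.2; c'Δl = 34.88; W sinα = -5.0
Slice 2: Δl = 2.8/cos7.8° = 2.826 m; N'_2 = 176·cos7.8° − 26·2.826 = 100.9; c'Δl = 39.28; W sinα = 23.9
Slice 3: Δl = 1.6/cos18.7° = 1.689 m; N'_3 = 139·cos18.7° − 20·1.689 = 97.9; c'Δl = 23.48; W sinα = 44.6
Slice 4: Δl = 2.2/cos28.7° = 2.508 m; N'_4 = 219·cos28.7° − 19·2.508 = 144.4; c'Δl = 34.86; W sinα = 105.2
Slice 5: Δl = 1.6/cos39.8° = 2.083 m; N'_5 = 141·cos39.8° − 44·2.083 = 16.7; c'Δl = 28.95; W sinα = 90.3
Slice 6: Δl = 2.5/cos54.3° = 4.284 m; N'_6 = 110·cos54.3° − 13·4.284 = 8.5; c'Δl = 59.55; W sinα = 89.3
Σc'Δl = 221.0 kN/m; ΣN' = 407.6 kN/m; ΣW sinα = 348.2 kN/m
Resisting = 221.0 + 407.6·tan27.7° = 221.0 + 214.0 = 435.0 kN/m
FS = 435.0 / 348.2 = 1.249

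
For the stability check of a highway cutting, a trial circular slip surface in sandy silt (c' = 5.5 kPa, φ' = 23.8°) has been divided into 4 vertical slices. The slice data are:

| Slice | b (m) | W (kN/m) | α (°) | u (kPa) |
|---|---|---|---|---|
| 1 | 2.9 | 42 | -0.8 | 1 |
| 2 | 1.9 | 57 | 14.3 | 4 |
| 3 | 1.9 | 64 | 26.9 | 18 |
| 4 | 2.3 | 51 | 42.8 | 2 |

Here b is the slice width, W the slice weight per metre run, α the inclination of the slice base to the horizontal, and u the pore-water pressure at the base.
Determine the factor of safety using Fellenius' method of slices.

Ordinary method of slices: FS = Σ[c'·Δl_i + (W_i cosα_i − u_i·Δl_i)·tanφ'] / Σ W_i sinα_i, with Δl_i = b_i / cosα_i.
Slice 1: Δl = 2.9/cos(-0.8°) = 2.900 m; N'_1 = 42·cos(-0.8°) − 1·2.900 = 39.1; c'Δl = 15.95; W sinα = -0.6
Slice 2: Δl = 1.9/cos14.3° = 1.961 m; N'_2 = 57·cos14.3° − 4·1.961 = 47.4; c'Δl = 10.78; W sinα = 14.1
Slice 3: Δl = 1.9/cos26.9° = 2.131 m; N'_3 = 64·cos26.9° − 18·2.131 = 18.7; c'Δl = 11.72; W sinα = 29.0
Slice 4: Δl = 2.3/cos42.8° = 3.135 m; N'_4 = 51·cos42.8° − 2·3.135 = 31.2; c'Δl = 17.24; W sinα = 34.7
Σc'Δl = 55.7 kN/m; ΣN' = 136.4 kN/m; ΣW sinα = 77.1 kN/m
Resisting = 55.7 + 136.4·tan23.8° = 55.7 + 60.1 = 115.8 kN/m
FS = 115.8 / 77.1 = 1.502

FS = 1.50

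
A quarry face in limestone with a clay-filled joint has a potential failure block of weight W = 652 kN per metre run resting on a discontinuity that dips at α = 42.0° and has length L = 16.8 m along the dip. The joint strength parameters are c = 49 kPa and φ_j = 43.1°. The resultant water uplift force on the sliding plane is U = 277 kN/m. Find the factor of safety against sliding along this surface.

FS = 2.33

Resolving the block weight along and normal to the plane and applying the Mohr–Coulomb strength on the joint:
N' = W cosα − U = 652·cos42.0° − 277 = 207.5 kN/m
Driving force T = W sinα = 652·sin42.0° = 436.3 kN/m
Resisting force R = c·L + N'·tanφ_j = 49·16.8 + 207.5·tan43.1° = 823.2 + 194.2 = 1017.4 kN/m
FS = R / T = 1017.4 / 436.3 = 2.332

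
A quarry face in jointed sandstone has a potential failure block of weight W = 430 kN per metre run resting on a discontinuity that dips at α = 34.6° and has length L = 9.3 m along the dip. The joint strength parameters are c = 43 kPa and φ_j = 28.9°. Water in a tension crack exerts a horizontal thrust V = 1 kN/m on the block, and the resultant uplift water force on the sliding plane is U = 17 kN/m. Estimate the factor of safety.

Resolving the block weight along and normal to the plane and applying the Mohr–Coulomb strength on the joint:
N' = W cosα − U − V sinα = 430·cos34.6° − 17 − 1·sin34.6° = 336.4 kN/m
Driving force T = W sinα + V cosα = 430·sin34.6° + 1·cos34.6° = 245.0 kN/m
Resisting force R = c·L + N'·tanφ_j = 43·9.3 + 336.4·tan28.9° = 399.9 + 185.7 = 585.6 kN/m
FS = R / T = 585.6 / 245.0 = 2.390

FS = 2.39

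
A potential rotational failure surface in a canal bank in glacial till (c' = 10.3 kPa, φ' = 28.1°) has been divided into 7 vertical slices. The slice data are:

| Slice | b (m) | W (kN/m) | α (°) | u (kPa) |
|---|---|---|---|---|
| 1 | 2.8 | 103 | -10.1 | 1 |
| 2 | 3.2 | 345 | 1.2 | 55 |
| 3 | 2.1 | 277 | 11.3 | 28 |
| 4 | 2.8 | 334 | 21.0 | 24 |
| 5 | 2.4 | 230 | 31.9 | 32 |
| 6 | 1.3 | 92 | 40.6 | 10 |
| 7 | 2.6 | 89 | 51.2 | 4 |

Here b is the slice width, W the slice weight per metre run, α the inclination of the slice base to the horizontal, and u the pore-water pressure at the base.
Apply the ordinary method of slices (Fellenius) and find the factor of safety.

FS = 1.68

Ordinary method of slices: FS = Σ[c'·Δl_i + (W_i cosα_i − u_i·Δl_i)·tanφ'] / Σ W_i sinα_i, with Δl_i = b_i / cosα_i.
Slice 1: Δl = 2.8/cos(-10.1°) = 2.844 m; N'_1 = 103·cos(-10.1°) − 1·2.844 = 98.6; c'Δl = 29.29; W sinα = -18.1
Slice 2: Δl = 3.2/cos1.2° = 3.201 m; N'_2 = 345·cos1.2° − 55·3.201 = 168.9; c'Δl = 32.97; W sinα = 7.2
Slice 3: Δl = 2.1/cos11.3° = 2.142 m; N'_3 = 277·cos11.3° − 28·2.142 = 211.7; c'Δl = 22.06; W sinα = 54.3
Slice 4: Δl = 2.8/cos21.0° = 2.999 m; N'_4 = 334·cos21.0° − 24·2.999 = 239.8; c'Δl = 30.89; W sinα = 119.7
Slice 5: Δl = 2.4/cos31.9° = 2.827 m; N'_5 = 230·cos31.9° − 32·2.827 = 104.8; c'Δl = 29.12; W sinα = 121.5
Slice 6: Δl = 1.3/cos40.6° = 1.712 m; N'_6 = 92·cos40.6° − 10·1.712 = 52.7; c'Δl = 17.64; W sinα = 59.9
Slice 7: Δl = 2.6/cos51.2° = 4.149 m; N'_7 = 89·cos51.2° − 4·4.149 = 39.2; c'Δl = 42.74; W sinα = 69.4
Σc'Δl = 204.7 kN/m; ΣN' = 915.7 kN/m; ΣW sinα = 413.9 kN/m
Resisting = 204.7 + 915.7·tan28.1° = 204.7 + 488.9 = 693.6 kN/m
FS = 693.6 / 413.9 = 1.676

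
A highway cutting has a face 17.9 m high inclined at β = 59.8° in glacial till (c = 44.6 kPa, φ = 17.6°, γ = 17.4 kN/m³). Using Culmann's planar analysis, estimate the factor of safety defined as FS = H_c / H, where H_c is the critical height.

H_c = (4c/γ) · sinβ cosφ / [1 − cos(β − φ)]
    = (4·44.6/17.4) · sin59.8°·cos17.6° / [1 − cos42.2°]
    = 10.253 · 0.8238 / 0.2592 = 32.59 m
FS = H_c / H = 32.59 / 17.9 = 1.821

FS = 1.82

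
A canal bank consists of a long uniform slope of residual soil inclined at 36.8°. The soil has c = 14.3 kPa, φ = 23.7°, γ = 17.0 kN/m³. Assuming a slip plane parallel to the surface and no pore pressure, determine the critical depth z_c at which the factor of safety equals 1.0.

z_c = 4.24 m

Setting FS = 1.00 in FS = [c + γz cos²β tanφ] / [γz sinβ cosβ] and solving for z:
z = c / [γ cosβ (FS·sinβ − cosβ·tanφ)]
  = 14.3 / [17.0·cos36.8°·(1.00·sin36.8° − cos36.8°·tan23.7°)]
  = 14.3 / [17.0·0.8007·(1.00·0.5990 − 0.8007·0.4390)]
  = 14.3 / 3.3694 = 4.244 m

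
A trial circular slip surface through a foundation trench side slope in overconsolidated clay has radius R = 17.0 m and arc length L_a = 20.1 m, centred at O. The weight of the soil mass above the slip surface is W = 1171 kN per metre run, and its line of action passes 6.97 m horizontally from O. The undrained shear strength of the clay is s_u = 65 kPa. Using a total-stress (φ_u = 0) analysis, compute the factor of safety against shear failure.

Taking moments about the centre O, the resisting moment is provided by the undrained shear strength acting along the arc:
M_R = s_u·L_a·R = 65·20.10·17.0 = 22210.5 kN·m/m
M_D = W·d = 1171·6.97 = 8161.9 kN·m/m
FS = M_R / M_D = 22210.5 / 8161.9 = 2.721

FS = 2.72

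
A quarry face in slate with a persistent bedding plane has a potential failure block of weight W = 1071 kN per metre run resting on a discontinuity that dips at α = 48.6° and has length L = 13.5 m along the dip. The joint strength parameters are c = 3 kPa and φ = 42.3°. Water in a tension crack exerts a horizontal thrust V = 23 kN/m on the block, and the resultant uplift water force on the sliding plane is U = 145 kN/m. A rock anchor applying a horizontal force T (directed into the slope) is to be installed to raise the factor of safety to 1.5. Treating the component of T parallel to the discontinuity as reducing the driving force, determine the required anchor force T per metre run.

T = 412 kN/m

Resolving forces along and normal to the sliding plane, with the horizontal anchor force T adding T·sinα to the effective normal force and T·cosα acting up the plane against the driving force:
FS = [cL + (W cosα − U − V sinα + T sinα) tanφ] / [W sinα + V cosα − T cosα]
Without the anchor: N' = 546.0 kN/m, driving T_d = 818.6 kN/m, resisting R = 3·13.5 + 546.0·tan42.3° = 537.3 kN/m, FS = 0.66.
Setting FS = 1.5 and solving for T:
1.5·(818.6 − T cos48.6°) = 537.3 + T sin48.6°·tan42.3°
T·(sin48.6°·tan42.3° + 1.5·cos48.6°) = 1.5·818.6 − 537.3
T·(0.7501·0.9099 + 1.5·0.6613) = 1227.9 − 537.3 = 690.5
T·1.6745 = 690.5
T = 412.4 kN/m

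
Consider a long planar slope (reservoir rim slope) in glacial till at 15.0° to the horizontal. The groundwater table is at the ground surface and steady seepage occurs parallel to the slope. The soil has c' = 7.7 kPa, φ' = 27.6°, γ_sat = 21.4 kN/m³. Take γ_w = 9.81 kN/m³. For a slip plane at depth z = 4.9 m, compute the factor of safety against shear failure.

With seepage parallel to the slope and the water table at the surface, the effective normal stress on the slip plane uses the buoyant unit weight γ' = γ_sat − γ_w while the driving shear stress uses γ_sat:
FS = [c' + γ' z cos²β tanφ'] / [γ_sat z sinβ cosβ]
γ' = 21.4 − 9.81 = 11.59 kN/m³
Numerator = 7.7 + 11.59·4.9·cos²15.0°·tan27.6° = 7.7 + 11.59·4.9·0.9330·0.5228 = 35.401 kPa
Denominator = 21.4·4.9·sin15.0°·cos15.0° = 21.4·4.9·0.2588·0.9659 = 26.215 kPa
FS = 35.401 / 26.215 = 1.350

FS = 1.35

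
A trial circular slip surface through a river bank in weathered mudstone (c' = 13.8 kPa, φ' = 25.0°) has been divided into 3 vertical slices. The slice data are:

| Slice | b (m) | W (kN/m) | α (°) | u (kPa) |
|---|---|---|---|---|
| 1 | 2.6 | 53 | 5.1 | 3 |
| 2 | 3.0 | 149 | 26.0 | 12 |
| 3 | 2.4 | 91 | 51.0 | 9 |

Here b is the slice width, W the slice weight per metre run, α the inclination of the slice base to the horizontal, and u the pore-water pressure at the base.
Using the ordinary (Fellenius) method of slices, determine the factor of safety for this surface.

Ordinary method of slices: FS = Σ[c'·Δl_i + (W_i cosα_i − u_i·Δl_i)·tanφ'] / Σ W_i sinα_i, with Δl_i = b_i / cosα_i.
Slice 1: Δl = 2.6/cos5.1° = 2.610 m; N'_1 = 53·cos5.1° − 3·2.610 = 45.0; c'Δl = 36.02; W sinα = 4.7
Slice 2: Δl = 3.0/cos26.0° = 3.338 m; N'_2 = 149·cos26.0° − 12·3.338 = 93.9; c'Δl = 46.06; W sinα = 65.3
Slice 3: Δl = 2.4/cos51.0° = 3.814 m; N'_3 = 91·cos51.0° − 9·3.814 = 22.9; c'Δl = 52.63; W sinα = 70.7
Σc'Δl = 134.7 kN/m; ΣN' = 161.8 kN/m; ΣW sinα = 140.7 kN/m
Resisting = 134.7 + 161.8·tan25.0° = 134.7 + 75.4 = 210.1 kN/m
FS = 210.1 / 140.7 = 1.493

FS = 1.49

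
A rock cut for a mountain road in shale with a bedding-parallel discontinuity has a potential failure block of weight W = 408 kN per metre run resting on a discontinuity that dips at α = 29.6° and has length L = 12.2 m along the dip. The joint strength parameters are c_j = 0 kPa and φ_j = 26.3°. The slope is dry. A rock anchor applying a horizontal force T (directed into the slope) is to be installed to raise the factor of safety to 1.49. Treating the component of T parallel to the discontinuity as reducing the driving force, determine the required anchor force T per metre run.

Resolving forces along and normal to the sliding plane, with the horizontal anchor force T adding T·sinα to the effective normal force and T·cosα acting up the plane against the driving force:
FS = [c_jL + (W cosα + T sinα) tanφ_j] / [W sinα − T cosα]
Without the anchor: N' = 354.8 kN/m, driving T_d = 201.5 kN/m, resisting R = 0·12.2 + 354.8·tan26.3° = 175.3 kN/m, FS = 0.87.
Setting FS = 1.49 and solving for T:
1.49·(201.5 − T cos29.6°) = 175.3 + T sin29.6°·tan26.3°
T·(sin29.6°·tan26.3° + 1.49·cos29.6°) = 1.49·201.5 − 175.3
T·(0.4939·0.4942 + 1.49·0.8695) = 300.3 − 175.3 = 124.9
T·1.5397 = 124.9
T = 81.2 kN/m

T = 81 kN/m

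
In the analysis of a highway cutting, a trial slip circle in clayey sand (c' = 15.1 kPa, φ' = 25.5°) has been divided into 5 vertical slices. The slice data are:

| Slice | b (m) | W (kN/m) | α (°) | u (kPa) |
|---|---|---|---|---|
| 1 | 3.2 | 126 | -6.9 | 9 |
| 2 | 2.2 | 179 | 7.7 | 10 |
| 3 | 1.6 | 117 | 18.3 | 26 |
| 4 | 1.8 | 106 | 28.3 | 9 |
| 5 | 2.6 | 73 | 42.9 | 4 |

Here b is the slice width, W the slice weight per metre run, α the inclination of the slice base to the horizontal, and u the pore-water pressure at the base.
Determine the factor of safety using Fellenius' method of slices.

FS = 2.74

Ordinary method of slices: FS = Σ[c'·Δl_i + (W_i cosα_i − u_i·Δl_i)·tanφ'] / Σ W_i sinα_i, with Δl_i = b_i / cosα_i.
Slice 1: Δl = 3.2/cos(-6.9°) = 3.223 m; N'_1 = 126·cos(-6.9°) − 9·3.223 = 96.1; c'Δl = 48.67; W sinα = -15.1
Slice 2: Δl = 2.2/cos7.7° = 2.220 m; N'_2 = 179·cos7.7° − 10·2.220 = 155.2; c'Δl = 33.52; W sinα = 24.0
Slice 3: Δl = 1.6/cos18.3° = 1.685 m; N'_3 = 117·cos18.3° − 26·1.685 = 67.3; c'Δl = 25.45; W sinα = 36.7
Slice 4: Δl = 1.8/cos28.3° = 2.044 m; N'_4 = 106·cos28.3° − 9·2.044 = 74.9; c'Δl = 30.87; W sinα = 50.3
Slice 5: Δl = 2.6/cos42.9° = 3.549 m; N'_5 = 73·cos42.9° − 4·3.549 = 39.3; c'Δl = 53.59; W sinα = 49.7
Σc'Δl = 192.1 kN/m; ΣN' = 432.7 kN/m; ΣW sinα = 145.5 kN/m
Resisting = 192.1 + 432.7·tan25.5° = 192.1 + 206.4 = 398.5 kN/m
FS = 398.5 / 145.5 = 2.738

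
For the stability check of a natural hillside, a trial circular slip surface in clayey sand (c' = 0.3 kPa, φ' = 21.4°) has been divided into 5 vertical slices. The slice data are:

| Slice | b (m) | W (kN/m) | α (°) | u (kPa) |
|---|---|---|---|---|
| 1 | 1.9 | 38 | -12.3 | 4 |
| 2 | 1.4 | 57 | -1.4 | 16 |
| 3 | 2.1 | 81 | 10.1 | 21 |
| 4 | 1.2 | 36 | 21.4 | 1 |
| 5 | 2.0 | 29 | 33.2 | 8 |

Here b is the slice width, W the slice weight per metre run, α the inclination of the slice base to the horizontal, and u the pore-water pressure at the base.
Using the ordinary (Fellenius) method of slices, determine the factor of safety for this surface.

Ordinary method of slices: FS = Σ[c'·Δl_i + (W_i cosα_i − u_i·Δl_i)·tanφ'] / Σ W_i sinα_i, with Δl_i = b_i / cosα_i.
Slice 1: Δl = 1.9/cos(-12.3°) = 1.945 m; N'_1 = 38·cos(-12.3°) − 4·1.945 = 29.3; c'Δl = 0.58; W sinα = -8.1
Slice 2: Δl = 1.4/cos(-1.4°) = 1.400 m; N'_2 = 57·cos(-1.4°) − 16·1.400 = 34.6; c'Δl = 0.42; W sinα = -1.4
Slice 3: Δl = 2.1/cos10.1° = 2.133 m; N'_3 = 81·cos10.1° − 21·2.133 = 35.0; c'Δl = 0.64; W sinα = 14.2
Slice 4: Δl = 1.2/cos21.4° = 1.289 m; N'_4 = 36·cos21.4° − 1·1.289 = 32.2; c'Δl = 0.39; W sinα = 13.1
Slice 5: Δl = 2.0/cos33.2° = 2.390 m; N'_5 = 29·cos33.2° − 8·2.390 = 5.1; c'Δl = 0.72; W sinα = 15.9
Σc'Δl = 2.7 kN/m; ΣN' = 136.3 kN/m; ΣW sinα = 33.7 kN/m
Resisting = 2.7 + 136.3·tan21.4° = 2.7 + 53.4 = 56.1 kN/m
FS = 56.1 / 33.7 = 1.664

FS = 1.66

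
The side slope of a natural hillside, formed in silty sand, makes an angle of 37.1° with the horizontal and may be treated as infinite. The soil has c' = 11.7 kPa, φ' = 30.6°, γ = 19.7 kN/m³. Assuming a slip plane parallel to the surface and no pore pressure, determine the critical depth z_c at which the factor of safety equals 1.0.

z_c = 5.66 m

Setting FS = 1.00 in FS = [c' + γz cos²β tanφ'] / [γz sinβ cosβ] and solving for z:
z = c' / [γ cosβ (FS·sinβ − cosβ·tanφ')]
  = 11.7 / [19.7·cos37.1°·(1.00·sin37.1° − cos37.1°·tan30.6°)]
  = 11.7 / [19.7·0.7976·(1.00·0.6032 − 0.7976·0.5914)]
  = 11.7 / 2.0665 = 5.662 m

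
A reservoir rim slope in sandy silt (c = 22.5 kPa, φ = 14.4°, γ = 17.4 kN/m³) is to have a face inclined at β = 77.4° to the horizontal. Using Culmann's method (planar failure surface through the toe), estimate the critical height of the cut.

Culmann's analysis gives the critical failure plane at α_cr = (β + φ)/2 = (77.4 + 14.4)/2 = 45.9°, and the critical height
H_c = (4c/γ) · sinβ cosφ / [1 − cos(β − φ)]
    = (4·22.5/17.4) · sin77.4°·cos14.4° / [1 − cos(63.0°)]
    = 5.172 · 0.9759·0.9686 / [1 − 0.4540]
    = 5.172 · 0.9453 / 0.5460
    = 8.95 m

H_c = 8.95 m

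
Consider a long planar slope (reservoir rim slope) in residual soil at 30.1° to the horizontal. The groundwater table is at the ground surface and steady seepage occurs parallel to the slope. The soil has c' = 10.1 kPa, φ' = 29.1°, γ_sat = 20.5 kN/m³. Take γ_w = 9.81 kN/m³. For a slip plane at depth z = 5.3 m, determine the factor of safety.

With seepage parallel to the slope and the water table at the surface, the effective normal stress on the slip plane uses the buoyant unit weight γ' = γ_sat − γ_w while the driving shear stress uses γ_sat:
FS = [c' + γ' z cos²β tanφ'] / [γ_sat z sinβ cosβ]
γ' = 20.5 − 9.81 = 10.69 kN/m³
Numerator = 10.1 + 10.69·5.3·cos²30.1°·tan29.1° = 10.1 + 10.69·5.3·0.7485·0.5566 = 33.703 kPa
Denominator = 20.5·5.3·sin30.1°·cos30.1° = 20.5·5.3·0.5015·0.8652 = 47.141 kPa
FS = 33.703 / 47.141 = 0.715

FS = 0.71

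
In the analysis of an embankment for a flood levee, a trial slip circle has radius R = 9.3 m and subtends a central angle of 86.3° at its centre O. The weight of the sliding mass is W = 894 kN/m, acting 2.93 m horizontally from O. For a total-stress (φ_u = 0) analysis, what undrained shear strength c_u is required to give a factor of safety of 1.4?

FS = c_u·L_a·R / (W·d), so c_u = FS·W·d / (L_a·R).
Arc length L_a = R·θ = 9.3·(86.3°·π/180) = 9.3·1.5062 = 14.01 m
c_u = 1.4·894·2.93 / (14.01·9.3) = 3667.2 / 130.27 = 28.15 kPa

c_u = 28.2 kPa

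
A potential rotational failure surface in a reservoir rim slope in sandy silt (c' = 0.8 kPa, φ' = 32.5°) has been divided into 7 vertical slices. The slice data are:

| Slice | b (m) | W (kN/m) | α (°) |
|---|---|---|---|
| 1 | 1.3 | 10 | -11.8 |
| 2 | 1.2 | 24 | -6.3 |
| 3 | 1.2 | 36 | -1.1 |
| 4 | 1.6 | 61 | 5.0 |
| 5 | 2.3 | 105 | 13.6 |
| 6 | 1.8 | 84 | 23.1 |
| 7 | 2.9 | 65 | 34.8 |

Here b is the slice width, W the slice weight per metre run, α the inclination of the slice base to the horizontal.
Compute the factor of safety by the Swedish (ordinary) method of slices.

FS = 2.55

Ordinary method of slices: FS = Σ[c'·Δl_i + (W_i cosα_i)·tanφ'] / Σ W_i sinα_i, with Δl_i = b_i / cosα_i.
Slice 1: Δl = 1.3/cos(-11.8°) = 1.328 m; N'_1 = 10·cos(-11.8°) = 9.8; c'Δl = 1.06; W sinα = -2.0
Slice 2: Δl = 1.2/cos(-6.3°) = 1.207 m; N'_2 = 24·cos(-6.3°) = 23.9; c'Δl = 0.97; W sinα = -2.6
Slice 3: Δl = 1.2/cos(-1.1°) = 1.200 m; N'_3 = 36·cos(-1.1°) = 36.0; c'Δl = 0.96; W sinα = -0.7
Slice 4: Δl = 1.6/cos5.0° = 1.606 m; N'_4 = 61·cos5.0° = 60.8; c'Δl = 1.28; W sinα = 5.3
Slice 5: Δl = 2.3/cos13.6° = 2.366 m; N'_5 = 105·cos13.6° = 102.1; c'Δl = 1.89; W sinα = 24.7
Slice 6: Δl = 1.8/cos23.1° = 1.957 m; N'_6 = 84·cos23.1° = 77.3; c'Δl = 1.57; W sinα = 33.0
Slice 7: Δl = 2.9/cos34.8° = 3.532 m; N'_7 = 65·cos34.8° = 53.4; c'Δl = 2.83; W sinα = 37.1
Σc'Δl = 10.6 kN/m; ΣN' = 363.1 kN/m; ΣW sinα = 94.7 kN/m
Resisting = 10.6 + 363.1·tan32.5° = 10.6 + 231.3 = 241.9 kN/m
FS = 241.9 / 94.7 = 2.554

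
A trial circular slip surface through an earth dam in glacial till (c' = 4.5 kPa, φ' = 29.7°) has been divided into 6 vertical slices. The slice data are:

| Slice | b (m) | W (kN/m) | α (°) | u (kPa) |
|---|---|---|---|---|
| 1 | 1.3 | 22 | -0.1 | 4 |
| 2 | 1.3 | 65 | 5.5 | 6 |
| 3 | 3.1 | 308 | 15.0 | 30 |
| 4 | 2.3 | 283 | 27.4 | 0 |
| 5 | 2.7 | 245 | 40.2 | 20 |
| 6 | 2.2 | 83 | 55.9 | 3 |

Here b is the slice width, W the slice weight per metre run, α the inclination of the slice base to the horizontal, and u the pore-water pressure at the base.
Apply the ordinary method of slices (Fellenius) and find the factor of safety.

FS = 1.03

Ordinary method of slices: FS = Σ[c'·Δl_i + (W_i cosα_i − u_i·Δl_i)·tanφ'] / Σ W_i sinα_i, with Δl_i = b_i / cosα_i.
Slice 1: Δl = 1.3/cos(-0.1°) = 1.300 m; N'_1 = 22·cos(-0.1°) − 4·1.300 = 16.8; c'Δl = 5.85; W sinα = -0.0
Slice 2: Δl = 1.3/cos5.5° = 1.306 m; N'_2 = 65·cos5.5° − 6·1.306 = 56.9; c'Δl = 5.88; W sinα = 6.2
Slice 3: Δl = 3.1/cos15.0° = 3.209 m; N'_3 = 308·cos15.0° − 30·3.209 = 201.2; c'Δl = 14.44; W sinα = 79.7
Slice 4: Δl = 2.3/cos27.4° = 2.591 m; N'_4 = 283·cos27.4° − 0·2.591 = 251.3; c'Δl = 11.66; W sinα = 130.2
Slice 5: Δl = 2.7/cos40.2° = 3.535 m; N'_5 = 245·cos40.2° − 20·3.535 = 116.4; c'Δl = 15.91; W sinα = 158.1
Slice 6: Δl = 2.2/cos55.9° = 3.924 m; N'_6 = 83·cos55.9° − 3·3.924 = 34.8; c'Δl = 17.66; W sinα = 68.7
Σc'Δl = 71.4 kN/m; ΣN' = 677.3 kN/m; ΣW sinα = 443.0 kN/m
Resisting = 71.4 + 677.3·tan29.7° = 71.4 + 386.3 = 457.7 kN/m
FS = 457.7 / 443.0 = 1.033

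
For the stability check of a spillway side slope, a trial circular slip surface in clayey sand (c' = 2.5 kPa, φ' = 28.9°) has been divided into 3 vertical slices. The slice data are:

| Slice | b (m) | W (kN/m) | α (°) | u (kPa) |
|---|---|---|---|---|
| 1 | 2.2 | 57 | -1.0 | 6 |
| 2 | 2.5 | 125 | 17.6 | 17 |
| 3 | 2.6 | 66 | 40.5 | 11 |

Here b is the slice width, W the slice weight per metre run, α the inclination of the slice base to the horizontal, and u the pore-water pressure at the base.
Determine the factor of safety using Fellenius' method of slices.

Ordinary method of slices: FS = Σ[c'·Δl_i + (W_i cosα_i − u_i·Δl_i)·tanφ'] / Σ W_i sinα_i, with Δl_i = b_i / cosα_i.
Slice 1: Δl = 2.2/cos(-1.0°) = 2.200 m; N'_1 = 57·cos(-1.0°) − 6·2.200 = 43.8; c'Δl = 5.50; W sinα = -1.0
Slice 2: Δl = 2.5/cos17.6° = 2.623 m; N'_2 = 125·cos17.6° − 17·2.623 = 74.6; c'Δl = 6.56; W sinα = 37.8
Slice 3: Δl = 2.6/cos40.5° = 3.419 m; N'_3 = 66·cos40.5° − 11·3.419 = 12.6; c'Δl = 8.55; W sinα = 42.9
Σc'Δl = 20.6 kN/m; ΣN' = 130.9 kN/m; ΣW sinα = 79.7 kN/m
Resisting = 20.6 + 130.9·tan28.9° = 20.6 + 72.3 = 92.9 kN/m
FS = 92.9 / 79.7 = 1.166

FS = 1.17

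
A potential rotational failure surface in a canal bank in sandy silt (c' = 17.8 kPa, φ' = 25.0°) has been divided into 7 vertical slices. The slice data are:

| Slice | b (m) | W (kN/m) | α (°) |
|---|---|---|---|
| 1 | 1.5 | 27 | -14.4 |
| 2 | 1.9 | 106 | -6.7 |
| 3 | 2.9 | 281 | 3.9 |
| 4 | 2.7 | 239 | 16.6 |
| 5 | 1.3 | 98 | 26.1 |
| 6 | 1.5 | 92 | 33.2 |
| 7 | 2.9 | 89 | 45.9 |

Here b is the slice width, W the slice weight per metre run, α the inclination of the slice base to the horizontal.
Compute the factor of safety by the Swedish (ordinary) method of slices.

FS = 3.10

Ordinary method of slices: FS = Σ[c'·Δl_i + (W_i cosα_i)·tanφ'] / Σ W_i sinα_i, with Δl_i = b_i / cosα_i.
Slice 1: Δl = 1.5/cos(-14.4°) = 1.549 m; N'_1 = 27·cos(-14.4°) = 26.2; c'Δl = 27.57; W sinα = -6.7
Slice 2: Δl = 1.9/cos(-6.7°) = 1.913 m; N'_2 = 106·cos(-6.7°) = 105.3; c'Δl = 34.05; W sinα = -12.4
Slice 3: Δl = 2.9/cos3.9° = 2.907 m; N'_3 = 281·cos3.9° = 280.3; c'Δl = 51.74; W sinα = 19.1
Slice 4: Δl = 2.7/cos16.6° = 2.817 m; N'_4 = 239·cos16.6° = 229.0; c'Δl = 50.15; W sinα = 68.3
Slice 5: Δl = 1.3/cos26.1° = 1.448 m; N'_5 = 98·cos26.1° = 88.0; c'Δl = 25.77; W sinα = 43.1
Slice 6: Δl = 1.5/cos33.2° = 1.793 m; N'_6 = 92·cos33.2° = 77.0; c'Δl = 31.91; W sinα = 50.4
Slice 7: Δl = 2.9/cos45.9° = 4.167 m; N'_7 = 89·cos45.9° = 61.9; c'Δl = 74.18; W sinα = 63.9
Σc'Δl = 295.4 kN/m; ΣN' = 867.7 kN/m; ΣW sinα = 225.7 kN/m
Resisting = 295.4 + 867.7·tan25.0° = 295.4 + 404.6 = 700.0 kN/m
FS = 700.0 / 225.7 = 3.101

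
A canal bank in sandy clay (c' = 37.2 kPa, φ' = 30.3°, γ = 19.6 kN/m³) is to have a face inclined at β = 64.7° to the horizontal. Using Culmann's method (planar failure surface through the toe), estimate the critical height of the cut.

Culmann's analysis gives the critical failure plane at α_cr = (β + φ')/2 = (64.7 + 30.3)/2 = 47.5°, and the critical height
H_c = (4c'/γ) · sinβ cosφ' / [1 − cos(β − φ')]
    = (4·37.2/19.6) · sin64.7°·cos30.3° / [1 − cos(34.4°)]
    = 7.592 · 0.9041·0.8634 / [1 − 0.8251]
    = 7.592 · 0.7806 / 0.1749
    = 33.89 m

H_c = 33.89 m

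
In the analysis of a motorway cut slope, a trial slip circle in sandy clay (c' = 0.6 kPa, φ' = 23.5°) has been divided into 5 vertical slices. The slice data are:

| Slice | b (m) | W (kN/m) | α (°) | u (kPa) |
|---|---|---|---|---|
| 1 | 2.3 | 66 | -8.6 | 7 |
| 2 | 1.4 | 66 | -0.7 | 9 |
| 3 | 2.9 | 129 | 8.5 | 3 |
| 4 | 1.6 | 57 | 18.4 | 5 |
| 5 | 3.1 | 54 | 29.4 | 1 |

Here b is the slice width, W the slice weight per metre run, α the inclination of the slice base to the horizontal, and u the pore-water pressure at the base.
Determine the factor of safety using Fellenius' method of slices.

Ordinary method of slices: FS = Σ[c'·Δl_i + (W_i cosα_i − u_i·Δl_i)·tanφ'] / Σ W_i sinα_i, with Δl_i = b_i / cosα_i.
Slice 1: Δl = 2.3/cos(-8.6°) = 2.326 m; N'_1 = 66·cos(-8.6°) − 7·2.326 = 49.0; c'Δl = 1.40; W sinα = -9.9
Slice 2: Δl = 1.4/cos(-0.7°) = 1.400 m; N'_2 = 66·cos(-0.7°) − 9·1.400 = 53.4; c'Δl = 0.84; W sinα = -0.8
Slice 3: Δl = 2.9/cos8.5° = 2.932 m; N'_3 = 129·cos8.5° − 3·2.932 = 118.8; c'Δl = 1.76; W sinα = 19.1
Slice 4: Δl = 1.6/cos18.4° = 1.686 m; N'_4 = 57·cos18.4° − 5·1.686 = 45.7; c'Δl = 1.01; W sinα = 18.0
Slice 5: Δl = 3.1/cos29.4° = 3.558 m; N'_5 = 54·cos29.4° − 1·3.558 = 43.5; c'Δl = 2.13; W sinα = 26.5
Σc'Δl = 7.1 kN/m; ΣN' = 310.3 kN/m; ΣW sinα = 52.9 kN/m
Resisting = 7.1 + 310.3·tan23.5° = 7.1 + 134.9 = 142.1 kN/m
FS = 142.1 / 52.9 = 2.686

FS = 2.69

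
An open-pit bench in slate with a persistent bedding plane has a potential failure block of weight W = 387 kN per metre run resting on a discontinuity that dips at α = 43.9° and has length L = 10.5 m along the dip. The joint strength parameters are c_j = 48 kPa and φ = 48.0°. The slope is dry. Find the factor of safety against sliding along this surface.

FS = 3.03

Resolving the block weight along and normal to the plane and applying the Mohr–Coulomb strength on the joint:
N' = W cosα = 387·cos43.9° = 278.9 kN/m
Driving force T = W sinα = 387·sin43.9° = 268.3 kN/m
Resisting force R = c_j·L + N'·tanφ = 48·10.5 + 278.9·tan48.0° = 504.0 + 309.7 = 813.7 kN/m
FS = R / T = 813.7 / 268.3 = 3.032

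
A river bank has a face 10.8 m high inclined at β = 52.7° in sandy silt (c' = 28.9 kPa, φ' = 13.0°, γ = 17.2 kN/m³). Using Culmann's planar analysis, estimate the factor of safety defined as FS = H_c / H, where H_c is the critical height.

FS = 2.09

H_c = (4c'/γ) · sinβ cosφ' / [1 − cos(β − φ')]
    = (4·28.9/17.2) · sin52.7°·cos13.0° / [1 − cos39.7°]
    = 6.721 · 0.7751 / 0.2306 = 22.59 m
FS = H_c / H = 22.59 / 10.8 = 2.092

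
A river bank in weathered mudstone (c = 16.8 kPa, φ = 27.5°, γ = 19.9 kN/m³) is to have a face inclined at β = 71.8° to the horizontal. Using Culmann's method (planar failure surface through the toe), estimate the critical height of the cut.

H_c = 10.01 m

Culmann's analysis gives the critical failure plane at α_cr = (β + φ)/2 = (71.8 + 27.5)/2 = 49.6°, and the critical height
H_c = (4c/γ) · sinβ cosφ / [1 − cos(β − φ)]
    = (4·16.8/19.9) · sin71.8°·cos27.5° / [1 − cos(44.3°)]
    = 3.377 · 0.9500·0.8870 / [1 − 0.7157]
    = 3.377 · 0.8426 / 0.2843
    = 10.01 m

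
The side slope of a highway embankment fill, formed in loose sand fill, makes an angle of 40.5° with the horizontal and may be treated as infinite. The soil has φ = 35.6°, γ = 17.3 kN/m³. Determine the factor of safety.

For a dry cohesionless infinite slope the factor of safety is FS = tanφ / tanβ.
FS = tan35.6° / tan40.5° = 0.7159 / 0.8541 = 0.838

FS = 0.84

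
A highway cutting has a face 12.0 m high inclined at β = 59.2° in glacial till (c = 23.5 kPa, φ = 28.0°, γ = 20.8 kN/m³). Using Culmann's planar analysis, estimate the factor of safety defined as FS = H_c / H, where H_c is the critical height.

H_c = (4c/γ) · sinβ cosφ / [1 − cos(β − φ)]
    = (4·23.5/20.8) · sin59.2°·cos28.0° / [1 − cos31.2°]
    = 4.519 · 0.7584 / 0.1446 = 23.70 m
FS = H_c / H = 23.70 / 12.0 = 1.975

FS = 1.97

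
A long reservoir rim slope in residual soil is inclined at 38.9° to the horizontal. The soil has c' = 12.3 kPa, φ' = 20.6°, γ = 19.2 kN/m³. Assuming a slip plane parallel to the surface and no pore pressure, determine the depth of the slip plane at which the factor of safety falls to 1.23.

z = 1.72 m

Setting FS = 1.23 in FS = [c' + γz cos²β tanφ'] / [γz sinβ cosβ] and solving for z:
z = c' / [γ cosβ (FS·sinβ − cosβ·tanφ')]
  = 12.3 / [19.2·cos38.9°·(1.23·sin38.9° − cos38.9°·tan20.6°)]
  = 12.3 / [19.2·0.7782·(1.23·0.6280 − 0.7782·0.3759)]
  = 12.3 / 7.1704 = 1.715 m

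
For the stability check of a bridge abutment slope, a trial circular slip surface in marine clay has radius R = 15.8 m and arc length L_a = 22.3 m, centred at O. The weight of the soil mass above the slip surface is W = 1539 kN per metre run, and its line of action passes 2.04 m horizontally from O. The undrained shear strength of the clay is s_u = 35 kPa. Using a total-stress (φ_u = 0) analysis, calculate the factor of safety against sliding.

Taking moments about the centre O, the resisting moment is provided by the undrained shear strength acting along the arc:
M_R = s_u·L_a·R = 35·22.30·15.8 = 12331.9 kN·m/m
M_D = W·d = 1539·2.04 = 3139.6 kN·m/m
FS = M_R / M_D = 12331.9 / 3139.6 = 3.928

FS = 3.93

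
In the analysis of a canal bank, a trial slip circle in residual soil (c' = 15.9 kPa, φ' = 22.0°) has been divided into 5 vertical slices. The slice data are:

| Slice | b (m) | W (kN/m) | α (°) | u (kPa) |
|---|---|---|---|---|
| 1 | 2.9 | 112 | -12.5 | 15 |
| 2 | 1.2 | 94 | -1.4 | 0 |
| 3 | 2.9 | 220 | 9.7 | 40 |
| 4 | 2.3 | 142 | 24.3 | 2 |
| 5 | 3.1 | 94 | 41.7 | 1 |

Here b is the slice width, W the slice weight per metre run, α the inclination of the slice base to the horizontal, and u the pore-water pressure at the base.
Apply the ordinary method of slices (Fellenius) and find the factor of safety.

FS = 3.04

Ordinary method of slices: FS = Σ[c'·Δl_i + (W_i cosα_i − u_i·Δl_i)·tanφ'] / Σ W_i sinα_i, with Δl_i = b_i / cosα_i.
Slice 1: Δl = 2.9/cos(-12.5°) = 2.970 m; N'_1 = 112·cos(-12.5°) − 15·2.970 = 64.8; c'Δl = 47.23; W sinα = -24.2
Slice 2: Δl = 1.2/cos(-1.4°) = 1.200 m; N'_2 = 94·cos(-1.4°) − 0·1.200 = 94.0; c'Δl = 19.09; W sinα = -2.3
Slice 3: Δl = 2.9/cos9.7° = 2.942 m; N'_3 = 220·cos9.7° − 40·2.942 = 99.2; c'Δl = 46.78; W sinα = 37.1
Slice 4: Δl = 2.3/cos24.3° = 2.524 m; N'_4 = 142·cos24.3° − 2·2.524 = 124.4; c'Δl = 40.12; W sinα = 58.4
Slice 5: Δl = 3.1/cos41.7° = 4.152 m; N'_5 = 94·cos41.7° − 1·4.152 = 66.0; c'Δl = 66.02; W sinα = 62.5
Σc'Δl = 219.2 kN/m; ΣN' = 448.3 kN/m; ΣW sinα = 131.5 kN/m
Resisting = 219.2 + 448.3·tan22.0° = 219.2 + 181.1 = 400.4 kN/m
FS = 400.4 / 131.5 = 3.045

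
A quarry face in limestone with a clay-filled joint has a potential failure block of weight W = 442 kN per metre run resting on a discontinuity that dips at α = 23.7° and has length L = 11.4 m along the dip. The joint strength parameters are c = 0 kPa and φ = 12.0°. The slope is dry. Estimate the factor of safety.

FS = 0.48

Resolving the block weight along and normal to the plane and applying the Mohr–Coulomb strength on the joint:
N' = W cosα = 442·cos23.7° = 404.7 kN/m
Driving force T = W sinα = 442·sin23.7° = 177.7 kN/m
Resisting force R = c·L + N'·tanφ = 0·11.4 + 404.7·tan12.0° = 0.0 + 86.0 = 86.0 kN/m
FS = R / T = 86.0 / 177.7 = 0.484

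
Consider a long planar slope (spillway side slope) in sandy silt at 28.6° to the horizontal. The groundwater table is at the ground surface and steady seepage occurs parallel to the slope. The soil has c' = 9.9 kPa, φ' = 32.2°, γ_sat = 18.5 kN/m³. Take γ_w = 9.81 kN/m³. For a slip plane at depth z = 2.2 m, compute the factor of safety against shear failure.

With seepage parallel to the slope and the water table at the surface, the effective normal stress on the slip plane uses the buoyant unit weight γ' = γ_sat − γ_w while the driving shear stress uses γ_sat:
FS = [c' + γ' z cos²β tanφ'] / [γ_sat z sinβ cosβ]
γ' = 18.5 − 9.81 = 8.69 kN/m³
Numerator = 9.9 + 8.69·2.2·cos²28.6°·tan32.2° = 9.9 + 8.69·2.2·0.7709·0.6297 = 19.181 kPa
Denominator = 18.5·2.2·sin28.6°·cos28.6° = 18.5·2.2·0.4787·0.8780 = 17.106 kPa
FS = 19.181 / 17.106 = 1.121

FS = 1.12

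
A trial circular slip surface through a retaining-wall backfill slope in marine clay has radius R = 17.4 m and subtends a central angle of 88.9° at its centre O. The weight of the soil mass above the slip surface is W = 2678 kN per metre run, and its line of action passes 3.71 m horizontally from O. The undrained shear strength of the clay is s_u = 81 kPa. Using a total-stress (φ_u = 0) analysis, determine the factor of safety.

Taking moments about the centre O, the resisting moment is provided by the undrained shear strength acting along the arc:
Arc length L_a = R·θ = 17.4·(88.9°·π/180) = 17.4·1.5516 = 27.00 m
M_R = s_u·L_a·R = 81·27.00·17.4 = 38050.7 kN·m/m
M_D = W·d = 2678·3.71 = 9935.4 kN·m/m
FS = M_R / M_D = 38050.7 / 9935.4 = 3.830

FS = 3.83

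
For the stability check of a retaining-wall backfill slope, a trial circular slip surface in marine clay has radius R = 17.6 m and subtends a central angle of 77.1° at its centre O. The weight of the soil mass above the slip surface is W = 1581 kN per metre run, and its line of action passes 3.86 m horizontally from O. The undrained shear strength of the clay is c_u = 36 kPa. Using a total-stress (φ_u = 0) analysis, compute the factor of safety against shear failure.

FS = 2.46

Taking moments about the centre O, the resisting moment is provided by the undrained shear strength acting along the arc:
Arc length L_a = R·θ = 17.6·(77.1°·π/180) = 17.6·1.3456 = 23.68 m
M_R = c_u·L_a·R = 36·23.68·17.6 = 15005.8 kN·m/m
M_D = W·d = 1581·3.86 = 6102.7 kN·m/m
FS = M_R / M_D = 15005.8 / 6102.7 = 2.459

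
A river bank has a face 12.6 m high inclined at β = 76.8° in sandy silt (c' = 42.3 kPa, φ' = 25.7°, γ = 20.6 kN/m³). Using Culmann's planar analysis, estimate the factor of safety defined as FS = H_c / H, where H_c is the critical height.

FS = 1.54

H_c = (4c'/γ) · sinβ cosφ' / [1 − cos(β − φ')]
    = (4·42.3/20.6) · sin76.8°·cos25.7° / [1 − cos51.1°]
    = 8.214 · 0.8773 / 0.3720 = 19.37 m
FS = H_c / H = 19.37 / 12.6 = 1.537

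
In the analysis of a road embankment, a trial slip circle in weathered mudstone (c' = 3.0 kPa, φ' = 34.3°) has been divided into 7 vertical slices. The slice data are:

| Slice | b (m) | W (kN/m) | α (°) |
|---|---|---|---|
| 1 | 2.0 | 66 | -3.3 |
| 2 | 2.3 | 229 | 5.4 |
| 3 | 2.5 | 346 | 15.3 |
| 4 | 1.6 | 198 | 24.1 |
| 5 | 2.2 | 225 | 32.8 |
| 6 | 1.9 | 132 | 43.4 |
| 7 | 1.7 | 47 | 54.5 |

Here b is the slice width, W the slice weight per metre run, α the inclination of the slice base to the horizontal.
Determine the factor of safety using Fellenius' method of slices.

FS = 1.85

Ordinary method of slices: FS = Σ[c'·Δl_i + (W_i cosα_i)·tanφ'] / Σ W_i sinα_i, with Δl_i = b_i / cosα_i.
Slice 1: Δl = 2.0/cos(-3.3°) = 2.003 m; N'_1 = 66·cos(-3.3°) = 65.9; c'Δl = 6.01; W sinα = -3.8
Slice 2: Δl = 2.3/cos5.4° = 2.310 m; N'_2 = 229·cos5.4° = 228.0; c'Δl = 6.93; W sinα = 21.6
Slice 3: Δl = 2.5/cos15.3° = 2.592 m; N'_3 = 346·cos15.3° = 333.7; c'Δl = 7.78; W sinα = 91.3
Slice 4: Δl = 1.6/cos24.1° = 1.753 m; N'_4 = 198·cos24.1° = 180.7; c'Δl = 5.26; W sinα = 80.8
Slice 5: Δl = 2.2/cos32.8° = 2.617 m; N'_5 = 225·cos32.8° = 189.1; c'Δl = 7.85; W sinα = 121.9
Slice 6: Δl = 1.9/cos43.4° = 2.615 m; N'_6 = 132·cos43.4° = 95.9; c'Δl = 7.85; W sinα = 90.7
Slice 7: Δl = 1.7/cos54.5° = 2.927 m; N'_7 = 47·cos54.5° = 27.3; c'Δl = 8.78; W sinα = 38.3
Σc'Δl = 50.5 kN/m; ΣN' = 1120.7 kN/m; ΣW sinα = 440.7 kN/m
Resisting = 50.5 + 1120.7·tan34.3° = 50.5 + 764.5 = 814.9 kN/m
FS = 814.9 / 440.7 = 1.849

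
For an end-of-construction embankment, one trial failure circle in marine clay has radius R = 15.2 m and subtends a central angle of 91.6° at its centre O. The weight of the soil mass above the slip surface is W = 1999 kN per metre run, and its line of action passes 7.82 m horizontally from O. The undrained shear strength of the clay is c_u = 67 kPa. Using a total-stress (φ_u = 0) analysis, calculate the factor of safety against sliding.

Taking moments about the centre O, the resisting moment is provided by the undrained shear strength acting along the arc:
Arc length L_a = R·θ = 15.2·(91.6°·π/180) = 15.2·1.5987 = 24.30 m
M_R = c_u·L_a·R = 67·24.30·15.2 = 24747.7 kN·m/m
M_D = W·d = 1999·7.82 = 15632.2 kN·m/m
FS = M_R / M_D = 24747.7 / 15632.2 = 1.583

FS = 1.58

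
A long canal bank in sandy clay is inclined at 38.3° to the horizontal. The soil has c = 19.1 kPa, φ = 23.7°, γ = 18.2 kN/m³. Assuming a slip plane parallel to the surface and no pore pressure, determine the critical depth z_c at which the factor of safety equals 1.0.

Setting FS = 1.00 in FS = [c + γz cos²β tanφ] / [γz sinβ cosβ] and solving for z:
z = c / [γ cosβ (FS·sinβ − cosβ·tanφ)]
  = 19.1 / [18.2·cos38.3°·(1.00·sin38.3° − cos38.3°·tan23.7°)]
  = 19.1 / [18.2·0.7848·(1.00·0.6198 − 0.7848·0.4390)]
  = 19.1 / 3.9319 = 4.858 m

z_c = 4.86 m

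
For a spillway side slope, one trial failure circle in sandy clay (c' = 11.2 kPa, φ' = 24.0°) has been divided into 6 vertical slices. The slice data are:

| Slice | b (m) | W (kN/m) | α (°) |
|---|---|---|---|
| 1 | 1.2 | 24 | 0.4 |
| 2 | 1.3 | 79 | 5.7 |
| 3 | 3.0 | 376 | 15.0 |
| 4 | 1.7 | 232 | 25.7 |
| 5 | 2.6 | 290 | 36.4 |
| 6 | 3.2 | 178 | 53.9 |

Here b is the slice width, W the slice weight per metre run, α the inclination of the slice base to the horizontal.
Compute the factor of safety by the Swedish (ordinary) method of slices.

Ordinary method of slices: FS = Σ[c'·Δl_i + (W_i cosα_i)·tanφ'] / Σ W_i sinα_i, with Δl_i = b_i / cosα_i.
Slice 1: Δl = 1.2/cos0.4° = 1.200 m; N'_1 = 24·cos0.4° = 24.0; c'Δl = 13.44; W sinα = 0.2
Slice 2: Δl = 1.3/cos5.7° = 1.306 m; N'_2 = 79·cos5.7° = 78.6; c'Δl = 14.63; W sinα = 7.8
Slice 3: Δl = 3.0/cos15.0° = 3.106 m; N'_3 = 376·cos15.0° = 363.2; c'Δl = 34.79; W sinα = 97.3
Slice 4: Δl = 1.7/cos25.7° = 1.887 m; N'_4 = 232·cos25.7° = 209.0; c'Δl = 21.13; W sinα = 100.6
Slice 5: Δl = 2.6/cos36.4° = 3.230 m; N'_5 = 290·cos36.4° = 233.4; c'Δl = 36.18; W sinα = 172.1
Slice 6: Δl = 3.2/cos53.9° = 5.431 m; N'_6 = 178·cos53.9° = 104.9; c'Δl = 60.83; W sinα = 143.8
Σc'Δl = 181.0 kN/m; ΣN' = 1013.1 kN/m; ΣW sinα = 521.9 kN/m
Resisting = 181.0 + 1013.1·tan24.0° = 181.0 + 451.1 = 632.1 kN/m
FS = 632.1 / 521.9 = 1.211

FS = 1.21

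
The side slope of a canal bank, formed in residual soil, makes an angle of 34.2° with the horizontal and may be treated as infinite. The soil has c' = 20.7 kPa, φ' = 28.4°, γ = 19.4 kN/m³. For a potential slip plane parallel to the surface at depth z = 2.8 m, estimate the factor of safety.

For an infinite slope with a slip plane parallel to the surface (no pore pressure): FS = [c' + γz cos²β tanφ'] / [γz sinβ cosβ].
γz = 19.4·2.8 = 54.32 kN/m²
Numerator = 20.7 + 54.32·cos²34.2°·tan28.4° = 20.7 + 54.32·0.6841·0.5407 = 40.791 kPa
Denominator = 54.32·sin34.2°·cos34.2° = 54.32·0.5621·0.8271 = 25.253 kPa
FS = 40.791 / 25.253 = 1.615

FS = 1.62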